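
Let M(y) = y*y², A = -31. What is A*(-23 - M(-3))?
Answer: -124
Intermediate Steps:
M(y) = y³
A*(-23 - M(-3)) = -31*(-23 - 1*(-3)³) = -31*(-23 - 1*(-27)) = -31*(-23 + 27) = -31*4 = -124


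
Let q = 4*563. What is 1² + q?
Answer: 2253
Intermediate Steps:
q = 2252
1² + q = 1² + 2252 = 1 + 2252 = 2253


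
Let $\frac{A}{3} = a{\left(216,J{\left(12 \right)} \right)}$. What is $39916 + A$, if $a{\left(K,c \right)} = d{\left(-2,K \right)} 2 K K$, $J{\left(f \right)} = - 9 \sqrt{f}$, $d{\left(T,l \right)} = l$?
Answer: $60506092$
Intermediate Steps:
$a{\left(K,c \right)} = 2 K^{3}$ ($a{\left(K,c \right)} = K 2 K K = 2 K K^{2} = 2 K^{3}$)
$A = 60466176$ ($A = 3 \cdot 2 \cdot 216^{3} = 3 \cdot 2 \cdot 10077696 = 3 \cdot 20155392 = 60466176$)
$39916 + A = 39916 + 60466176 = 60506092$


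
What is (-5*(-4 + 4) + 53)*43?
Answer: 2279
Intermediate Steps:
(-5*(-4 + 4) + 53)*43 = (-5*0 + 53)*43 = (0 + 53)*43 = 53*43 = 2279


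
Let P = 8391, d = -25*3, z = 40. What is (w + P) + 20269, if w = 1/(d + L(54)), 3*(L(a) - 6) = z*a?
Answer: 18657661/651 ≈ 28660.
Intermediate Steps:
d = -75
L(a) = 6 + 40*a/3 (L(a) = 6 + (40*a)/3 = 6 + 40*a/3)
w = 1/651 (w = 1/(-75 + (6 + (40/3)*54)) = 1/(-75 + (6 + 720)) = 1/(-75 + 726) = 1/651 ≈ 0.0015361)
(w + P) + 20269 = (1/651 + 8391) + 20269 = 5462542/651 + 20269 = 18657661/651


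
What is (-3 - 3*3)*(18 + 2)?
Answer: -240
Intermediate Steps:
(-3 - 3*3)*(18 + 2) = (-3 - 9)*20 = -12*20 = -240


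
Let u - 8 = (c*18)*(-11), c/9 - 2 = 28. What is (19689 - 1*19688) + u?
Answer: -53451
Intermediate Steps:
c = 270 (c = 18 + 9*28 = 18 + 252 = 270)
u = -53452 (u = 8 + (270*18)*(-11) = 8 + 4860*(-11) = 8 - 53460 = -53452)
(19689 - 1*19688) + u = (19689 - 1*19688) - 53452 = (19689 - 19688) - 53452 = 1 - 53452 = -53451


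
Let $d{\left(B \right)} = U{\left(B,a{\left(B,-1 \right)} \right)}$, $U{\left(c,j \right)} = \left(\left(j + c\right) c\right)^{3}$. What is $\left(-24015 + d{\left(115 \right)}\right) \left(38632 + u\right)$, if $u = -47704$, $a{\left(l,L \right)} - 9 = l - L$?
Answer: $-190734953254135920$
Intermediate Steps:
$a{\left(l,L \right)} = 9 + l - L$ ($a{\left(l,L \right)} = 9 - \left(L - l\right) = 9 + l - L$)
$U{\left(c,j \right)} = c^{3} \left(c + j\right)^{3}$ ($U{\left(c,j \right)} = \left(\left(c + j\right) c\right)^{3} = \left(c \left(c + j\right)\right)^{3} = c^{3} \left(c + j\right)^{3}$)
$d{\left(B \right)} = B^{3} \left(10 + 2 B\right)^{3}$ ($d{\left(B \right)} = B^{3} \left(B + \left(9 + B - -1\right)\right)^{3} = B^{3} \left(B + \left(9 + B + 1\right)\right)^{3} = B^{3} \left(B + \left(10 + B\right)\right)^{3} = B^{3} \left(10 + 2 B\right)^{3}$)
$\left(-24015 + d{\left(115 \right)}\right) \left(38632 + u\right) = \left(-24015 + 8 \cdot 115^{3} \left(5 + 115\right)^{3}\right) \left(38632 - 47704\right) = \left(-24015 + 8 \cdot 1520875 \cdot 120^{3}\right) \left(-9072\right) = \left(-24015 + 8 \cdot 1520875 \cdot 1728000\right) \left(-9072\right) = \left(-24015 + 21024576000000\right) \left(-9072\right) = 21024575975985 \left(-9072\right) = -190734953254135920$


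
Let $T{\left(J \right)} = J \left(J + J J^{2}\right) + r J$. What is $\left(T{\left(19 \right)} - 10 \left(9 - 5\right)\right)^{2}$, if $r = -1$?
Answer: $17062368129$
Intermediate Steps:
$T{\left(J \right)} = - J + J \left(J + J^{3}\right)$ ($T{\left(J \right)} = J \left(J + J J^{2}\right) - J = J \left(J + J^{3}\right) - J = - J + J \left(J + J^{3}\right)$)
$\left(T{\left(19 \right)} - 10 \left(9 - 5\right)\right)^{2} = \left(19 \left(-1 + 19 + 19^{3}\right) - 10 \left(9 - 5\right)\right)^{2} = \left(19 \left(-1 + 19 + 6859\right) - 40\right)^{2} = \left(19 \cdot 6877 - 40\right)^{2} = \left(130663 - 40\right)^{2} = 130623^{2} = 17062368129$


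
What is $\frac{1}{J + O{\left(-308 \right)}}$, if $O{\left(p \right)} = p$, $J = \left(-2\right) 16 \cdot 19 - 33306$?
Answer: $- \frac{1}{34222} \approx -2.9221 \cdot 10^{-5}$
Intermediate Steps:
$J = -33914$ ($J = \left(-32\right) 19 - 33306 = -608 - 33306 = -33914$)
$\frac{1}{J + O{\left(-308 \right)}} = \frac{1}{-33914 - 308} = \frac{1}{-34222} = - \frac{1}{34222}$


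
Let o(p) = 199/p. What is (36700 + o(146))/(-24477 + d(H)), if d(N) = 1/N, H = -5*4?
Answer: -53583990/35736493 ≈ -1.4994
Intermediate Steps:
H = -20
(36700 + o(146))/(-24477 + d(H)) = (36700 + 199/146)/(-24477 + 1/(-20)) = (36700 + 199*(1/146))/(-24477 - 1/20) = (36700 + 199/146)/(-489541/20) = (5358399/146)*(-20/489541) = -53583990/35736493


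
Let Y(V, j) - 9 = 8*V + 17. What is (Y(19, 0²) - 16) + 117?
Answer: 279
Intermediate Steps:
Y(V, j) = 26 + 8*V (Y(V, j) = 9 + (8*V + 17) = 9 + (17 + 8*V) = 26 + 8*V)
(Y(19, 0²) - 16) + 117 = ((26 + 8*19) - 16) + 117 = ((26 + 152) - 16) + 117 = (178 - 16) + 117 = 162 + 117 = 279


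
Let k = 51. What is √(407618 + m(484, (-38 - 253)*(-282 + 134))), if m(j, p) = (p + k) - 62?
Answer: 15*√2003 ≈ 671.32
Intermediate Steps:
m(j, p) = -11 + p (m(j, p) = (p + 51) - 62 = (51 + p) - 62 = -11 + p)
√(407618 + m(484, (-38 - 253)*(-282 + 134))) = √(407618 + (-11 + (-38 - 253)*(-282 + 134))) = √(407618 + (-11 - 291*(-148))) = √(407618 + (-11 + 43068)) = √(407618 + 43057) = √450675 = 15*√2003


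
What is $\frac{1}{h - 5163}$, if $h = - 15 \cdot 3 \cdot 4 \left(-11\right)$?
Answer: $- \frac{1}{3183} \approx -0.00031417$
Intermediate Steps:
$h = 1980$ ($h = \left(-15\right) 12 \left(-11\right) = \left(-180\right) \left(-11\right) = 1980$)
$\frac{1}{h - 5163} = \frac{1}{1980 - 5163} = \frac{1}{-3183} = - \frac{1}{3183}$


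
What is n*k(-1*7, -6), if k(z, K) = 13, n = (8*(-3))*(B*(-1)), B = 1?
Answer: 312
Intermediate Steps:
n = 24 (n = (8*(-3))*(1*(-1)) = -24*(-1) = 24)
n*k(-1*7, -6) = 24*13 = 312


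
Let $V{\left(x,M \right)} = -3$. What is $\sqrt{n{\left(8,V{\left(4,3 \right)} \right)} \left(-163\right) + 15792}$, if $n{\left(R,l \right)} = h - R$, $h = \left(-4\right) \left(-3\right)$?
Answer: $2 \sqrt{3785} \approx 123.04$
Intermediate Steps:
$h = 12$
$n{\left(R,l \right)} = 12 - R$
$\sqrt{n{\left(8,V{\left(4,3 \right)} \right)} \left(-163\right) + 15792} = \sqrt{\left(12 - 8\right) \left(-163\right) + 15792} = \sqrt{4 \left(-163\right) + 15792} = \sqrt{-652 + 15792} = \sqrt{15140} = 2 \sqrt{3785}$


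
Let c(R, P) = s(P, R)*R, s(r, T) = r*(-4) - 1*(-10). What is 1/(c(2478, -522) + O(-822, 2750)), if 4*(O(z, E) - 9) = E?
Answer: 2/10399081 ≈ 1.9232e-7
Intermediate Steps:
O(z, E) = 9 + E/4
s(r, T) = 10 - 4*r (s(r, T) = -4*r + 10 = 10 - 4*r)
c(R, P) = R*(10 - 4*P) (c(R, P) = (10 - 4*P)*R = R*(10 - 4*P))
1/(c(2478, -522) + O(-822, 2750)) = 1/(2*2478*(5 - 2*(-522)) + (9 + (1/4)*2750)) = 1/(2*2478*(5 + 1044) + (9 + 1375/2)) = 1/(2*2478*1049 + 1393/2) = 1/(5198844 + 1393/2) = 1/(10399081/2) = 2/10399081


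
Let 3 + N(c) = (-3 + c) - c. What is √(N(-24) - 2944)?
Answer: 5*I*√118 ≈ 54.314*I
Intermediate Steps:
N(c) = -6 (N(c) = -3 + ((-3 + c) - c) = -3 - 3 = -6)
√(N(-24) - 2944) = √(-6 - 2944) = √(-2950) = 5*I*√118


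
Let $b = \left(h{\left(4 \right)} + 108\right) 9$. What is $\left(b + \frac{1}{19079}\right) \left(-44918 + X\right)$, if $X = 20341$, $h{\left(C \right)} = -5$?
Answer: $- \frac{434674573018}{19079} \approx -2.2783 \cdot 10^{7}$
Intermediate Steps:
$b = 927$ ($b = \left(-5 + 108\right) 9 = 103 \cdot 9 = 927$)
$\left(b + \frac{1}{19079}\right) \left(-44918 + X\right) = \left(927 + \frac{1}{19079}\right) \left(-44918 + 20341\right) = \left(927 + \frac{1}{19079}\right) \left(-24577\right) = \frac{17686234}{19079} \left(-24577\right) = - \frac{434674573018}{19079}$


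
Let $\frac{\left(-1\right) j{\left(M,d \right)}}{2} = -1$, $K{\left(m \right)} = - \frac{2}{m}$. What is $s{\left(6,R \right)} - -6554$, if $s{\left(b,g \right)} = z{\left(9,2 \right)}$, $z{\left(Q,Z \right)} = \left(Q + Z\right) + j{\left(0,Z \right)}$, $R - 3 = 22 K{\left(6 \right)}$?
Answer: $6567$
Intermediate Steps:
$j{\left(M,d \right)} = 2$ ($j{\left(M,d \right)} = \left(-2\right) \left(-1\right) = 2$)
$R = - \frac{13}{3}$ ($R = 3 + 22 \left(- \frac{2}{6}\right) = 3 + 22 \left(\left(-2\right) \frac{1}{6}\right) = 3 + 22 \left(- \frac{1}{3}\right) = 3 - \frac{22}{3} = - \frac{13}{3} \approx -4.3333$)
$z{\left(Q,Z \right)} = 2 + Q + Z$ ($z{\left(Q,Z \right)} = \left(Q + Z\right) + 2 = 2 + Q + Z$)
$s{\left(b,g \right)} = 13$ ($s{\left(b,g \right)} = 2 + 9 + 2 = 13$)
$s{\left(6,R \right)} - -6554 = 13 - -6554 = 13 + 6554 = 6567$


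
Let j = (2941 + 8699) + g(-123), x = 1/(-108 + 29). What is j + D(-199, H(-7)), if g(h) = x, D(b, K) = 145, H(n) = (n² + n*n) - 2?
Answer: 931014/79 ≈ 11785.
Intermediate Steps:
H(n) = -2 + 2*n² (H(n) = (n² + n²) - 2 = 2*n² - 2 = -2 + 2*n²)
x = -1/79 (x = 1/(-79) = -1/79 ≈ -0.012658)
g(h) = -1/79
j = 919559/79 (j = (2941 + 8699) - 1/79 = 11640 - 1/79 = 919559/79 ≈ 11640.)
j + D(-199, H(-7)) = 919559/79 + 145 = 931014/79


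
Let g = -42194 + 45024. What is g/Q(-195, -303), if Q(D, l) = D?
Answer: -566/39 ≈ -14.513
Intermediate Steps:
g = 2830
g/Q(-195, -303) = 2830/(-195) = 2830*(-1/195) = -566/39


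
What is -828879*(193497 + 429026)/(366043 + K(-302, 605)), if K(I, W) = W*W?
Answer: -515996241717/732068 ≈ -7.0485e+5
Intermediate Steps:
K(I, W) = W**2
-828879*(193497 + 429026)/(366043 + K(-302, 605)) = -828879*(193497 + 429026)/(366043 + 605**2) = -828879*622523/(366043 + 366025) = -828879/(732068*(1/622523)) = -828879/732068/622523 = -828879*622523/732068 = -515996241717/732068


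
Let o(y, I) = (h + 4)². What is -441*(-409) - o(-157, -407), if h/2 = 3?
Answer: 180269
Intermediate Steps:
h = 6 (h = 2*3 = 6)
o(y, I) = 100 (o(y, I) = (6 + 4)² = 10² = 100)
-441*(-409) - o(-157, -407) = -441*(-409) - 1*100 = 180369 - 100 = 180269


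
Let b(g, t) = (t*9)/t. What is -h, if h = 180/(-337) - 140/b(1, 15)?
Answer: 48800/3033 ≈ 16.090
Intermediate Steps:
b(g, t) = 9 (b(g, t) = (9*t)/t = 9)
h = -48800/3033 (h = 180/(-337) - 140/9 = 180*(-1/337) - 140*1/9 = -180/337 - 140/9 = -48800/3033 ≈ -16.090)
-h = -1*(-48800/3033) = 48800/3033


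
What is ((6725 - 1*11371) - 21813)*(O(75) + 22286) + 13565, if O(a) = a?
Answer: -591636134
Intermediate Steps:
((6725 - 1*11371) - 21813)*(O(75) + 22286) + 13565 = ((6725 - 1*11371) - 21813)*(75 + 22286) + 13565 = ((6725 - 11371) - 21813)*22361 + 13565 = (-4646 - 21813)*22361 + 13565 = -26459*22361 + 13565 = -591649699 + 13565 = -591636134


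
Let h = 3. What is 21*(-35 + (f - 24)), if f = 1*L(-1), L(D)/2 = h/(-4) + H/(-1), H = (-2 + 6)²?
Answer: -3885/2 ≈ -1942.5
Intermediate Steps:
H = 16 (H = 4² = 16)
L(D) = -67/2 (L(D) = 2*(3/(-4) + 16/(-1)) = 2*(3*(-¼) + 16*(-1)) = 2*(-¾ - 16) = 2*(-67/4) = -67/2)
f = -67/2 (f = 1*(-67/2) = -67/2 ≈ -33.500)
21*(-35 + (f - 24)) = 21*(-35 + (-67/2 - 24)) = 21*(-35 - 115/2) = 21*(-185/2) = -3885/2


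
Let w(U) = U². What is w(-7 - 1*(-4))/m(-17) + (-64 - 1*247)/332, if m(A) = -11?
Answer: -6409/3652 ≈ -1.7549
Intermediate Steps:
w(-7 - 1*(-4))/m(-17) + (-64 - 1*247)/332 = (-7 - 1*(-4))²/(-11) + (-64 - 1*247)/332 = (-7 + 4)²*(-1/11) + (-64 - 247)*(1/332) = (-3)²*(-1/11) - 311*1/332 = 9*(-1/11) - 311/332 = -9/11 - 311/332 = -6409/3652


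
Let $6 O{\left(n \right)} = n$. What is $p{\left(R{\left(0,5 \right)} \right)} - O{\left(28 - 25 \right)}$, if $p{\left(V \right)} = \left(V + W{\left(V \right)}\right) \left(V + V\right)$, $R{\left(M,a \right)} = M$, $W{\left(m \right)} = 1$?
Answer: $- \frac{1}{2} \approx -0.5$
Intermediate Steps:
$O{\left(n \right)} = \frac{n}{6}$
$p{\left(V \right)} = 2 V \left(1 + V\right)$ ($p{\left(V \right)} = \left(V + 1\right) \left(V + V\right) = \left(1 + V\right) 2 V = 2 V \left(1 + V\right)$)
$p{\left(R{\left(0,5 \right)} \right)} - O{\left(28 - 25 \right)} = 2 \cdot 0 \left(1 + 0\right) - \frac{28 - 25}{6} = 2 \cdot 0 \cdot 1 - \frac{1}{6} \cdot 3 = 0 - \frac{1}{2} = - \frac{1}{2}$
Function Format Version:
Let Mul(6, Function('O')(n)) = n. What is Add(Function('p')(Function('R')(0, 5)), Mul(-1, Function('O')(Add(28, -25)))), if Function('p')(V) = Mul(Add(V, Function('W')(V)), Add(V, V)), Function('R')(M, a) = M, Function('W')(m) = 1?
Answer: Rational(-1, 2) ≈ -0.50000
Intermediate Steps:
Function('O')(n) = Mul(Rational(1, 6), n)
Function('p')(V) = Mul(2, V, Add(1, V)) (Function('p')(V) = Mul(Add(V, 1), Add(V, V)) = Mul(Add(1, V), Mul(2, V)) = Mul(2, V, Add(1, V)))
Add(Function('p')(Function('R')(0, 5)), Mul(-1, Function('O')(Add(28, -25)))) = Add(Mul(2, 0, Add(1, 0)), Mul(-1, Mul(Rational(1, 6), Add(28, -25)))) = Add(Mul(2, 0, 1), Mul(-1, Mul(Rational(1, 6), 3))) = Add(0, Mul(-1, Rational(1, 2))) = Add(0, Rational(-1, 2)) = Rational(-1, 2)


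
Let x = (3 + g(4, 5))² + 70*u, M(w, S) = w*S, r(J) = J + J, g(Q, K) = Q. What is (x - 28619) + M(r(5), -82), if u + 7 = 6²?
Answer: -27360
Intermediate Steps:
r(J) = 2*J
M(w, S) = S*w
u = 29 (u = -7 + 6² = -7 + 36 = 29)
x = 2079 (x = (3 + 4)² + 70*29 = 7² + 2030 = 49 + 2030 = 2079)
(x - 28619) + M(r(5), -82) = (2079 - 28619) - 164*5 = -26540 - 82*10 = -26540 - 820 = -27360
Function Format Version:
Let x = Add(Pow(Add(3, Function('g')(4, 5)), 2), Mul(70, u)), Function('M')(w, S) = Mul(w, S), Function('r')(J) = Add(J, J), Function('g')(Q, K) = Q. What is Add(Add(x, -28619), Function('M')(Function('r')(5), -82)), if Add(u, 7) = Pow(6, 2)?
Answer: -27360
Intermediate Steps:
Function('r')(J) = Mul(2, J)
Function('M')(w, S) = Mul(S, w)
u = 29 (u = Add(-7, Pow(6, 2)) = Add(-7, 36) = 29)
x = 2079 (x = Add(Pow(Add(3, 4), 2), Mul(70, 29)) = Add(Pow(7, 2), 2030) = Add(49, 2030) = 2079)
Add(Add(x, -28619), Function('M')(Function('r')(5), -82)) = Add(Add(2079, -28619), Mul(-82, Mul(2, 5))) = Add(-26540, Mul(-82, 10)) = Add(-26540, -820) = -27360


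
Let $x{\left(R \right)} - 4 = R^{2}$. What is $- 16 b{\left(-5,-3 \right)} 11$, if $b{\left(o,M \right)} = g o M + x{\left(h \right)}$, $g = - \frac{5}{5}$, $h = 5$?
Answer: $-2464$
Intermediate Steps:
$x{\left(R \right)} = 4 + R^{2}$
$g = -1$ ($g = \left(-5\right) \frac{1}{5} = -1$)
$b{\left(o,M \right)} = 29 - M o$ ($b{\left(o,M \right)} = - o M + \left(4 + 5^{2}\right) = - M o + \left(4 + 25\right) = - M o + 29 = 29 - M o$)
$- 16 b{\left(-5,-3 \right)} 11 = - 16 \left(29 - \left(-3\right) \left(-5\right)\right) 11 = - 16 \left(29 - 15\right) 11 = \left(-16\right) 14 \cdot 11 = \left(-224\right) 11 = -2464$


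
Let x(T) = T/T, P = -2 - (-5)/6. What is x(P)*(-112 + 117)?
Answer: 5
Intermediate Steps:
P = -7/6 (P = -2 - (-5)/6 = -2 - 1*(-5/6) = -2 + 5/6 = -7/6 ≈ -1.1667)
x(T) = 1
x(P)*(-112 + 117) = 1*(-112 + 117) = 1*5 = 5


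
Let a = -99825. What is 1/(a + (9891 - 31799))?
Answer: -1/121733 ≈ -8.2147e-6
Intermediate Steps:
1/(a + (9891 - 31799)) = 1/(-99825 + (9891 - 31799)) = 1/(-99825 - 21908) = 1/(-121733) = -1/121733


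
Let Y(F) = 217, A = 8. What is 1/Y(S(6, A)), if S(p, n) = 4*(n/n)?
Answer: 1/217 ≈ 0.0046083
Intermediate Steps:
S(p, n) = 4 (S(p, n) = 4*1 = 4)
1/Y(S(6, A)) = 1/217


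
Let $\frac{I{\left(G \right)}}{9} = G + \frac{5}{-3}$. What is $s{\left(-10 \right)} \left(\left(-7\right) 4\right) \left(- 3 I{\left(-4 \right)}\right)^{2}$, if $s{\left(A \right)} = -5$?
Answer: $3277260$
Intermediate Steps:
$I{\left(G \right)} = -15 + 9 G$ ($I{\left(G \right)} = 9 \left(G + \frac{5}{-3}\right) = 9 \left(G + 5 \left(- \frac{1}{3}\right)\right) = 9 \left(G - \frac{5}{3}\right) = 9 \left(- \frac{5}{3} + G\right) = -15 + 9 G$)
$s{\left(-10 \right)} \left(\left(-7\right) 4\right) \left(- 3 I{\left(-4 \right)}\right)^{2} = - 5 \left(\left(-7\right) 4\right) \left(- 3 \left(-15 + 9 \left(-4\right)\right)\right)^{2} = \left(-5\right) \left(-28\right) \left(- 3 \left(-15 - 36\right)\right)^{2} = 140 \left(\left(-3\right) \left(-51\right)\right)^{2} = 140 \cdot 153^{2} = 140 \cdot 23409 = 3277260$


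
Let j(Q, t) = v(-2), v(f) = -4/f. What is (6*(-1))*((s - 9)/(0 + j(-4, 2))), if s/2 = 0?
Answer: 27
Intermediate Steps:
j(Q, t) = 2 (j(Q, t) = -4/(-2) = -4*(-1/2) = 2)
s = 0 (s = 2*0 = 0)
(6*(-1))*((s - 9)/(0 + j(-4, 2))) = (6*(-1))*((0 - 9)/(0 + 2)) = -(-54)/2 = -6*(-9/2) = 27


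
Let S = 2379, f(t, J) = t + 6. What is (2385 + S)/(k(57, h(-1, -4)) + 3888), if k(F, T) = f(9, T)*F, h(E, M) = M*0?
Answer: 1588/1581 ≈ 1.0044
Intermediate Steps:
f(t, J) = 6 + t
h(E, M) = 0
k(F, T) = 15*F (k(F, T) = (6 + 9)*F = 15*F)
(2385 + S)/(k(57, h(-1, -4)) + 3888) = (2385 + 2379)/(15*57 + 3888) = 4764/(855 + 3888) = 4764/4743 = 4764*(1/4743) = 1588/1581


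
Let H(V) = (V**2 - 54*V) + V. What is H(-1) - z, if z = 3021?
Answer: -2967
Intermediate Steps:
H(V) = V**2 - 53*V
H(-1) - z = -(-53 - 1) - 1*3021 = -1*(-54) - 3021 = 54 - 3021 = -2967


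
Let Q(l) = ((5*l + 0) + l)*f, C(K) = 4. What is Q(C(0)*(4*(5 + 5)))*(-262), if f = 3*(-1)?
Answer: 754560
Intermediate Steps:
f = -3
Q(l) = -18*l (Q(l) = ((5*l + 0) + l)*(-3) = (5*l + l)*(-3) = (6*l)*(-3) = -18*l)
Q(C(0)*(4*(5 + 5)))*(-262) = -72*4*(5 + 5)*(-262) = -72*4*10*(-262) = -72*40*(-262) = -18*160*(-262) = -2880*(-262) = 754560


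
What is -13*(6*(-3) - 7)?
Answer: 325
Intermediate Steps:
-13*(6*(-3) - 7) = -13*(-18 - 7) = -13*(-25) = 325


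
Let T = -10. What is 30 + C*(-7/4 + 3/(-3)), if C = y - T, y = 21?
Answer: -221/4 ≈ -55.250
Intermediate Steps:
C = 31 (C = 21 - 1*(-10) = 21 + 10 = 31)
30 + C*(-7/4 + 3/(-3)) = 30 + 31*(-7/4 + 3/(-3)) = 30 + 31*(-7*¼ + 3*(-⅓)) = 30 + 31*(-7/4 - 1) = 30 + 31*(-11/4) = 30 - 341/4 = -221/4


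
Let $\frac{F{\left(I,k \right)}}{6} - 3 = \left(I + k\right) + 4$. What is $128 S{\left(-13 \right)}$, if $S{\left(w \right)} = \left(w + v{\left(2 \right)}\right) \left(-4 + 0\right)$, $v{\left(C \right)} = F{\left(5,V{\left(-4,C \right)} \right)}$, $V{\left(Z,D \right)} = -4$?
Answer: $-17920$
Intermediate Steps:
$F{\left(I,k \right)} = 42 + 6 I + 6 k$ ($F{\left(I,k \right)} = 18 + 6 \left(\left(I + k\right) + 4\right) = 18 + 6 \left(4 + I + k\right) = 18 + \left(24 + 6 I + 6 k\right) = 42 + 6 I + 6 k$)
$v{\left(C \right)} = 48$ ($v{\left(C \right)} = 42 + 6 \cdot 5 + 6 \left(-4\right) = 42 + 30 - 24 = 48$)
$S{\left(w \right)} = -192 - 4 w$ ($S{\left(w \right)} = \left(w + 48\right) \left(-4 + 0\right) = \left(48 + w\right) \left(-4\right) = -192 - 4 w$)
$128 S{\left(-13 \right)} = 128 \left(-192 - -52\right) = 128 \left(-192 + 52\right) = 128 \left(-140\right) = -17920$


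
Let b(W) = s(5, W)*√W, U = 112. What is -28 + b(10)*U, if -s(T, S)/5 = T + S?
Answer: -28 - 8400*√10 ≈ -26591.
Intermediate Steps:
s(T, S) = -5*S - 5*T (s(T, S) = -5*(T + S) = -5*(S + T) = -5*S - 5*T)
b(W) = √W*(-25 - 5*W) (b(W) = (-5*W - 5*5)*√W = (-5*W - 25)*√W = (-25 - 5*W)*√W = √W*(-25 - 5*W))
-28 + b(10)*U = -28 + (5*√10*(-5 - 1*10))*112 = -28 + (5*√10*(-5 - 10))*112 = -28 + (5*√10*(-15))*112 = -28 - 75*√10*112 = -28 - 8400*√10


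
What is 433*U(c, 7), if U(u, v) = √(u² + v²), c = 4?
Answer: 433*√65 ≈ 3491.0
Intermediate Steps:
433*U(c, 7) = 433*√(4² + 7²) = 433*√(16 + 49) = 433*√65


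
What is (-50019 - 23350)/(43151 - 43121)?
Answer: -73369/30 ≈ -2445.6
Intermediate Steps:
(-50019 - 23350)/(43151 - 43121) = -73369/30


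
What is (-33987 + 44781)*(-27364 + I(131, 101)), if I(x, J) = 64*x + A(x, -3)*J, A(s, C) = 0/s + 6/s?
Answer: -26831444556/131 ≈ -2.0482e+8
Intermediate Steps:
A(s, C) = 6/s (A(s, C) = 0 + 6/s = 6/s)
I(x, J) = 64*x + 6*J/x (I(x, J) = 64*x + (6/x)*J = 64*x + 6*J/x)
(-33987 + 44781)*(-27364 + I(131, 101)) = (-33987 + 44781)*(-27364 + (64*131 + 6*101/131)) = 10794*(-27364 + (8384 + 6*101*(1/131))) = 10794*(-27364 + (8384 + 606/131)) = 10794*(-27364 + 1098910/131) = 10794*(-2485774/131) = -26831444556/131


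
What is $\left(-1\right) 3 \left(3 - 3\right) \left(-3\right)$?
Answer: $0$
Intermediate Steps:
$\left(-1\right) 3 \left(3 - 3\right) \left(-3\right) = - 3 \cdot 0 \left(-3\right) = \left(-3\right) 0 = 0$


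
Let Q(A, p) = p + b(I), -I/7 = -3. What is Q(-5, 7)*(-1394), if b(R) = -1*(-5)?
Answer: -16728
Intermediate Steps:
I = 21 (I = -7*(-3) = 21)
b(R) = 5
Q(A, p) = 5 + p (Q(A, p) = p + 5 = 5 + p)
Q(-5, 7)*(-1394) = (5 + 7)*(-1394) = 12*(-1394) = -16728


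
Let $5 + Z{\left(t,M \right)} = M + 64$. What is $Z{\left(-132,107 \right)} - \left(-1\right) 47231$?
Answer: $47397$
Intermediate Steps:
$Z{\left(t,M \right)} = 59 + M$ ($Z{\left(t,M \right)} = -5 + \left(M + 64\right) = -5 + \left(64 + M\right) = 59 + M$)
$Z{\left(-132,107 \right)} - \left(-1\right) 47231 = \left(59 + 107\right) - \left(-1\right) 47231 = 166 - -47231 = 166 + 47231 = 47397$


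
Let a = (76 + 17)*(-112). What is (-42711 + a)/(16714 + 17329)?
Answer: -53127/34043 ≈ -1.5606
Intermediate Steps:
a = -10416 (a = 93*(-112) = -10416)
(-42711 + a)/(16714 + 17329) = (-42711 - 10416)/(16714 + 17329) = -53127/34043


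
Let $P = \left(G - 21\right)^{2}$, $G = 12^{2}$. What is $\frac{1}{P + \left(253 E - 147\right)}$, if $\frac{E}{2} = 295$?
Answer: $\frac{1}{164252} \approx 6.0882 \cdot 10^{-6}$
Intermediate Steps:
$E = 590$ ($E = 2 \cdot 295 = 590$)
$G = 144$
$P = 15129$ ($P = \left(144 - 21\right)^{2} = 123^{2} = 15129$)
$\frac{1}{P + \left(253 E - 147\right)} = \frac{1}{15129 + \left(253 \cdot 590 - 147\right)} = \frac{1}{15129 + \left(149270 - 147\right)} = \frac{1}{15129 + 149123} = \frac{1}{164252}$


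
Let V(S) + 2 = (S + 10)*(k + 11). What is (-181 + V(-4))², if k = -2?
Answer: 16641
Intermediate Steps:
V(S) = 88 + 9*S (V(S) = -2 + (S + 10)*(-2 + 11) = -2 + (10 + S)*9 = -2 + (90 + 9*S) = 88 + 9*S)
(-181 + V(-4))² = (-181 + (88 + 9*(-4)))² = (-181 + (88 - 36))² = (-181 + 52)² = (-129)² = 16641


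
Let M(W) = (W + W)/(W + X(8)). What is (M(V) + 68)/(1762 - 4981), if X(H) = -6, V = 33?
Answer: -634/28971 ≈ -0.021884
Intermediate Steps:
M(W) = 2*W/(-6 + W) (M(W) = (W + W)/(W - 6) = (2*W)/(-6 + W) = 2*W/(-6 + W))
(M(V) + 68)/(1762 - 4981) = (2*33/(-6 + 33) + 68)/(1762 - 4981) = (2*33/27 + 68)/(-3219) = (2*33*(1/27) + 68)*(-1/3219) = (22/9 + 68)*(-1/3219) = (634/9)*(-1/3219) = -634/28971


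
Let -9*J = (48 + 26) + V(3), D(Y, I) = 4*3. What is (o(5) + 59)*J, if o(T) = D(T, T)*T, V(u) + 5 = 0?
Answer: -2737/3 ≈ -912.33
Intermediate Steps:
V(u) = -5 (V(u) = -5 + 0 = -5)
D(Y, I) = 12
J = -23/3 (J = -((48 + 26) - 5)/9 = -(74 - 5)/9 = -⅑*69 = -23/3 ≈ -7.6667)
o(T) = 12*T
(o(5) + 59)*J = (12*5 + 59)*(-23/3) = (60 + 59)*(-23/3) = 119*(-23/3) = -2737/3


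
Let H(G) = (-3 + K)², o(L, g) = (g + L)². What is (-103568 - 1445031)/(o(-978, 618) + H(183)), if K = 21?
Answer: -1548599/129924 ≈ -11.919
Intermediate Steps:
o(L, g) = (L + g)²
H(G) = 324 (H(G) = (-3 + 21)² = 18² = 324)
(-103568 - 1445031)/(o(-978, 618) + H(183)) = (-103568 - 1445031)/((-978 + 618)² + 324) = -1548599/((-360)² + 324) = -1548599/(129600 + 324) = -1548599/129924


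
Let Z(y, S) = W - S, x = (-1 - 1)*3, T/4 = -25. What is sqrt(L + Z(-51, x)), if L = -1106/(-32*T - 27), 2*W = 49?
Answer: sqrt(1214249986)/6346 ≈ 5.4910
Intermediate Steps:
W = 49/2 (W = (1/2)*49 = 49/2 ≈ 24.500)
T = -100 (T = 4*(-25) = -100)
x = -6 (x = -2*3 = -6)
Z(y, S) = 49/2 - S
L = -1106/3173 (L = -1106/(-32*(-100) - 27) = -1106/(3200 - 27) = -1106/3173 ≈ -0.34857)
sqrt(L + Z(-51, x)) = sqrt(-1106/3173 + (49/2 - 1*(-6))) = sqrt(-1106/3173 + (49/2 + 6)) = sqrt(-1106/3173 + 61/2) = sqrt(191341/6346) = sqrt(1214249986)/6346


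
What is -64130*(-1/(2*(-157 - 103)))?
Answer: -6413/52 ≈ -123.33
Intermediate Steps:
-64130*(-1/(2*(-157 - 103))) = -64130/((-2*(-260))) = -64130/520 = -64130*1/520 = -6413/52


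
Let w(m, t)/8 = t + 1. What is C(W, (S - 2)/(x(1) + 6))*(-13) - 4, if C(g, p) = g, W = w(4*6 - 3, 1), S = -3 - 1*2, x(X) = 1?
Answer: -212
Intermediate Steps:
w(m, t) = 8 + 8*t (w(m, t) = 8*(t + 1) = 8*(1 + t) = 8 + 8*t)
S = -5 (S = -3 - 2 = -5)
W = 16 (W = 8 + 8*1 = 8 + 8 = 16)
C(W, (S - 2)/(x(1) + 6))*(-13) - 4 = 16*(-13) - 4 = -208 - 4 = -212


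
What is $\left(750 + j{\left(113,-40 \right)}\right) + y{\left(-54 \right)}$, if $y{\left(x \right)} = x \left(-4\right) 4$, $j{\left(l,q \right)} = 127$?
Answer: $1741$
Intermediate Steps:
$y{\left(x \right)} = - 16 x$ ($y{\left(x \right)} = - 4 x 4 = - 16 x$)
$\left(750 + j{\left(113,-40 \right)}\right) + y{\left(-54 \right)} = \left(750 + 127\right) - -864 = 877 + 864 = 1741$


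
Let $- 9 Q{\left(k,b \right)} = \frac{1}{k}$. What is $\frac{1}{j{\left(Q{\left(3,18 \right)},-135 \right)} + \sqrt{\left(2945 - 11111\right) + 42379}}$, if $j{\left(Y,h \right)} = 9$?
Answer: $- \frac{9}{34132} + \frac{\sqrt{34213}}{34132} \approx 0.0051555$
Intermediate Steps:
$Q{\left(k,b \right)} = - \frac{1}{9 k}$
$\frac{1}{j{\left(Q{\left(3,18 \right)},-135 \right)} + \sqrt{\left(2945 - 11111\right) + 42379}} = \frac{1}{9 + \sqrt{\left(2945 - 11111\right) + 42379}} = \frac{1}{9 + \sqrt{-8166 + 42379}} = \frac{1}{9 + \sqrt{34213}}$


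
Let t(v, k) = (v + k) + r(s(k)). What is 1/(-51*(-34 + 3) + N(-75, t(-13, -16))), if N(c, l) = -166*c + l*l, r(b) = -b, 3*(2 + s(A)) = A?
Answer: 9/130504 ≈ 6.8963e-5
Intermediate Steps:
s(A) = -2 + A/3
t(v, k) = 2 + v + 2*k/3 (t(v, k) = (v + k) - (-2 + k/3) = (k + v) + (2 - k/3) = 2 + v + 2*k/3)
N(c, l) = l² - 166*c (N(c, l) = -166*c + l² = l² - 166*c)
1/(-51*(-34 + 3) + N(-75, t(-13, -16))) = 1/(-51*(-34 + 3) + ((2 - 13 + (⅔)*(-16))² - 166*(-75))) = 1/(-51*(-31) + ((2 - 13 - 32/3)² + 12450)) = 1/(1581 + ((-65/3)² + 12450)) = 1/(1581 + (4225/9 + 12450)) = 1/(1581 + 116275/9) = 1/(130504/9) = 9/130504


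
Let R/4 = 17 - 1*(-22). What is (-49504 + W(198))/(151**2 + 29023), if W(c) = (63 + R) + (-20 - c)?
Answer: -49503/51824 ≈ -0.95521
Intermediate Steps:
R = 156 (R = 4*(17 - 1*(-22)) = 4*(17 + 22) = 4*39 = 156)
W(c) = 199 - c (W(c) = (63 + 156) + (-20 - c) = 219 + (-20 - c) = 199 - c)
(-49504 + W(198))/(151**2 + 29023) = (-49504 + (199 - 1*198))/(151**2 + 29023) = (-49504 + (199 - 198))/(22801 + 29023) = (-49504 + 1)/51824 = -49503*1/51824 = -49503/51824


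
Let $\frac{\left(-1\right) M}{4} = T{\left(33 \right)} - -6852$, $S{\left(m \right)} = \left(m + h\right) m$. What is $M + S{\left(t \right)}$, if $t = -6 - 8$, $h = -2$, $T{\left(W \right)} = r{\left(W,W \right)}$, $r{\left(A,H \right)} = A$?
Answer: $-27316$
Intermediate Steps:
$T{\left(W \right)} = W$
$t = -14$ ($t = -6 - 8 = -14$)
$S{\left(m \right)} = m \left(-2 + m\right)$ ($S{\left(m \right)} = \left(m - 2\right) m = \left(-2 + m\right) m = m \left(-2 + m\right)$)
$M = -27540$ ($M = - 4 \left(33 - -6852\right) = - 4 \left(33 + 6852\right) = \left(-4\right) 6885 = -27540$)
$M + S{\left(t \right)} = -27540 - 14 \left(-2 - 14\right) = -27540 - -224 = -27540 + 224 = -27316$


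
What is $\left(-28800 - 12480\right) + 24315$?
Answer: $-16965$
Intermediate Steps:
$\left(-28800 - 12480\right) + 24315 = -41280 + 24315 = -16965$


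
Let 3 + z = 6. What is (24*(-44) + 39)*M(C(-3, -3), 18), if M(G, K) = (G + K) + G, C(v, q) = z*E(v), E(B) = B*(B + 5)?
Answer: 18306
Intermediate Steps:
z = 3 (z = -3 + 6 = 3)
E(B) = B*(5 + B)
C(v, q) = 3*v*(5 + v) (C(v, q) = 3*(v*(5 + v)) = 3*v*(5 + v))
M(G, K) = K + 2*G
(24*(-44) + 39)*M(C(-3, -3), 18) = (24*(-44) + 39)*(18 + 2*(3*(-3)*(5 - 3))) = (-1056 + 39)*(18 + 2*(3*(-3)*2)) = -1017*(18 + 2*(-18)) = -1017*(18 - 36) = -1017*(-18) = 18306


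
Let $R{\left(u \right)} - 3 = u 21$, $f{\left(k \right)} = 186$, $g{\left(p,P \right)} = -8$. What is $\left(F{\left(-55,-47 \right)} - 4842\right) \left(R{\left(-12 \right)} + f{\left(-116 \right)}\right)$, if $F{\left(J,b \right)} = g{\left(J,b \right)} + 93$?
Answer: $299691$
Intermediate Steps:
$R{\left(u \right)} = 3 + 21 u$ ($R{\left(u \right)} = 3 + u 21 = 3 + 21 u$)
$F{\left(J,b \right)} = 85$ ($F{\left(J,b \right)} = -8 + 93 = 85$)
$\left(F{\left(-55,-47 \right)} - 4842\right) \left(R{\left(-12 \right)} + f{\left(-116 \right)}\right) = \left(85 - 4842\right) \left(\left(3 + 21 \left(-12\right)\right) + 186\right) = - 4757 \left(\left(3 - 252\right) + 186\right) = - 4757 \left(-249 + 186\right) = \left(-4757\right) \left(-63\right) = 299691$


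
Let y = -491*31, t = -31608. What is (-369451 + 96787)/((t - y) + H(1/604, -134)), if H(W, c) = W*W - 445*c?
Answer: -99472189824/15775738289 ≈ -6.3054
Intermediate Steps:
H(W, c) = W² - 445*c
y = -15221
(-369451 + 96787)/((t - y) + H(1/604, -134)) = (-369451 + 96787)/((-31608 - 1*(-15221)) + ((1/604)² - 445*(-134))) = -272664/((-31608 + 15221) + ((1/604)² + 59630)) = -272664/(-16387 + (1/364816 + 59630)) = -272664/(-16387 + 21753978081/364816) = -272664/15775738289/364816 = -272664*364816/15775738289 = -99472189824/15775738289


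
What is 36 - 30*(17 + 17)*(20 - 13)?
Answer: -7104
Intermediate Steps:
36 - 30*(17 + 17)*(20 - 13) = 36 - 1020*7 = 36 - 30*238 = 36 - 7140 = -7104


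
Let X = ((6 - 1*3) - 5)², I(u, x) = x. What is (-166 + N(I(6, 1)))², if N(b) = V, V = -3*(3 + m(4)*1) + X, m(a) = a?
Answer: 33489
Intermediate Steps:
X = 4 (X = ((6 - 3) - 5)² = (3 - 5)² = (-2)² = 4)
V = -17 (V = -3*(3 + 4*1) + 4 = -3*(3 + 4) + 4 = -3*7 + 4 = -21 + 4 = -17)
N(b) = -17
(-166 + N(I(6, 1)))² = (-166 - 17)² = (-183)² = 33489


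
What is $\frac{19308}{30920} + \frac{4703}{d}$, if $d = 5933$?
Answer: $\frac{64992781}{45862090} \approx 1.4171$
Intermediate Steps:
$\frac{19308}{30920} + \frac{4703}{d} = \frac{19308}{30920} + \frac{4703}{5933} = 19308 \cdot \frac{1}{30920} + 4703 \cdot \frac{1}{5933} = \frac{4827}{7730} + \frac{4703}{5933} = \frac{64992781}{45862090}$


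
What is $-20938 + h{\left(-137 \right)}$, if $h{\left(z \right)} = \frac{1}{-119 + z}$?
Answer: $- \frac{5360129}{256} \approx -20938.0$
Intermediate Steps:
$-20938 + h{\left(-137 \right)} = -20938 + \frac{1}{-119 - 137} = -20938 + \frac{1}{-256} = -20938 - \frac{1}{256} = - \frac{5360129}{256}$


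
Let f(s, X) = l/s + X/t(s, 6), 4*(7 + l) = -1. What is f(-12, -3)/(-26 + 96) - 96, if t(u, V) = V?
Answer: -64511/672 ≈ -95.999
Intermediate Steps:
l = -29/4 (l = -7 + (¼)*(-1) = -7 - ¼ = -29/4 ≈ -7.2500)
f(s, X) = -29/(4*s) + X/6
f(-12, -3)/(-26 + 96) - 96 = (-29/4/(-12) + (⅙)*(-3))/(-26 + 96) - 96 = (-29/4*(-1/12) - ½)/70 - 96 = (29/48 - ½)*(1/70) - 96 = (5/48)*(1/70) - 96 = 1/672 - 96 = -64511/672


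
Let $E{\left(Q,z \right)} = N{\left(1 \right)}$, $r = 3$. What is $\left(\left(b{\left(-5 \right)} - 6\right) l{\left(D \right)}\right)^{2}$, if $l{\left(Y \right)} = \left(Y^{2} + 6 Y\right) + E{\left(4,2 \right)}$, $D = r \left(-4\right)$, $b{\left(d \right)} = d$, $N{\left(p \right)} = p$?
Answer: $644809$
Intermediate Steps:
$E{\left(Q,z \right)} = 1$
$D = -12$ ($D = 3 \left(-4\right) = -12$)
$l{\left(Y \right)} = 1 + Y^{2} + 6 Y$ ($l{\left(Y \right)} = \left(Y^{2} + 6 Y\right) + 1 = 1 + Y^{2} + 6 Y$)
$\left(\left(b{\left(-5 \right)} - 6\right) l{\left(D \right)}\right)^{2} = \left(\left(-5 - 6\right) \left(1 + \left(-12\right)^{2} + 6 \left(-12\right)\right)\right)^{2} = \left(- 11 \left(1 + 144 - 72\right)\right)^{2} = \left(\left(-11\right) 73\right)^{2} = \left(-803\right)^{2} = 644809$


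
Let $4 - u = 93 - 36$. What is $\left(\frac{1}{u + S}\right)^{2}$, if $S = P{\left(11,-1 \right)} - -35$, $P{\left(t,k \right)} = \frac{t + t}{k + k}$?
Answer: $\frac{1}{841} \approx 0.0011891$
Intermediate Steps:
$P{\left(t,k \right)} = \frac{t}{k}$ ($P{\left(t,k \right)} = \frac{2 t}{2 k} = 2 t \frac{1}{2 k} = \frac{t}{k}$)
$S = 24$ ($S = \frac{11}{-1} - -35 = 11 \left(-1\right) + 35 = -11 + 35 = 24$)
$u = -53$ ($u = 4 - \left(93 - 36\right) = 4 - 57 = -53$)
$\left(\frac{1}{u + S}\right)^{2} = \left(\frac{1}{-53 + 24}\right)^{2} = \left(\frac{1}{-29}\right)^{2} = \left(- \frac{1}{29}\right)^{2} = \frac{1}{841}$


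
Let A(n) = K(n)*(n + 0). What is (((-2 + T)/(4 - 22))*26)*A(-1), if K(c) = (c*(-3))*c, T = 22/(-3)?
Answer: 364/9 ≈ 40.444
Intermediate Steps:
T = -22/3 (T = 22*(-⅓) = -22/3 ≈ -7.3333)
K(c) = -3*c² (K(c) = (-3*c)*c = -3*c²)
A(n) = -3*n³ (A(n) = (-3*n²)*(n + 0) = (-3*n²)*n = -3*n³)
(((-2 + T)/(4 - 22))*26)*A(-1) = (((-2 - 22/3)/(4 - 22))*26)*(-3*(-1)³) = (-28/3/(-18)*26)*(-3*(-1)) = (-28/3*(-1/18)*26)*3 = ((14/27)*26)*3 = (364/27)*3 = 364/9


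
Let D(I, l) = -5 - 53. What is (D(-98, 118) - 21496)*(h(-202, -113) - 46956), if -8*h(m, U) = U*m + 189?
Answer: 4296391151/4 ≈ 1.0741e+9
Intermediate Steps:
h(m, U) = -189/8 - U*m/8 (h(m, U) = -(U*m + 189)/8 = -(189 + U*m)/8 = -189/8 - U*m/8)
D(I, l) = -58
(D(-98, 118) - 21496)*(h(-202, -113) - 46956) = (-58 - 21496)*((-189/8 - ⅛*(-113)*(-202)) - 46956) = -21554*((-189/8 - 11413/4) - 46956) = -21554*(-23015/8 - 46956) = -21554*(-398663/8) = 4296391151/4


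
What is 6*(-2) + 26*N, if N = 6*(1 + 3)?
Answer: 612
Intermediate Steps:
N = 24 (N = 6*4 = 24)
6*(-2) + 26*N = 6*(-2) + 26*24 = -12 + 624 = 612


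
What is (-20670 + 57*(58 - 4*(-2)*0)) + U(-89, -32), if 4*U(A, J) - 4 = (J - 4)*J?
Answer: -17075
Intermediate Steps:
U(A, J) = 1 + J*(-4 + J)/4 (U(A, J) = 1 + ((J - 4)*J)/4 = 1 + ((-4 + J)*J)/4 = 1 + (J*(-4 + J))/4 = 1 + J*(-4 + J)/4)
(-20670 + 57*(58 - 4*(-2)*0)) + U(-89, -32) = (-20670 + 57*(58 - 4*(-2)*0)) + (1 - 1*(-32) + (1/4)*(-32)**2) = (-20670 + 57*(58 + 8*0)) + (1 + 32 + (1/4)*1024) = (-20670 + 57*(58 + 0)) + (1 + 32 + 256) = (-20670 + 57*58) + 289 = (-20670 + 3306) + 289 = -17364 + 289 = -17075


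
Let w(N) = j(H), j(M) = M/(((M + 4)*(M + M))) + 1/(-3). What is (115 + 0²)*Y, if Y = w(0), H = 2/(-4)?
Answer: -460/21 ≈ -21.905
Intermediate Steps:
H = -½ (H = 2*(-¼) = -½ ≈ -0.50000)
j(M) = -⅓ + 1/(2*(4 + M)) (j(M) = M/(((4 + M)*(2*M))) + 1*(-⅓) = M/((2*M*(4 + M))) - ⅓ = M*(1/(2*M*(4 + M))) - ⅓ = 1/(2*(4 + M)) - ⅓ = -⅓ + 1/(2*(4 + M)))
w(N) = -4/21 (w(N) = (-5 - 2*(-½))/(6*(4 - ½)) = (-5 + 1)/(6*(7/2)) = (⅙)*(2/7)*(-4) = -4/21)
Y = -4/21 ≈ -0.19048
(115 + 0²)*Y = (115 + 0²)*(-4/21) = (115 + 0)*(-4/21) = 115*(-4/21) = -460/21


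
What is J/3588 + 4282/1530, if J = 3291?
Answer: 3399841/914940 ≈ 3.7159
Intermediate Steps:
J/3588 + 4282/1530 = 3291/3588 + 4282/1530 = 3291*(1/3588) + 4282*(1/1530) = 1097/1196 + 2141/765 = 3399841/914940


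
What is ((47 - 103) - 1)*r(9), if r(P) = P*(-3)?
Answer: 1539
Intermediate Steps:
r(P) = -3*P
((47 - 103) - 1)*r(9) = ((47 - 103) - 1)*(-3*9) = (-56 - 1)*(-27) = -57*(-27) = 1539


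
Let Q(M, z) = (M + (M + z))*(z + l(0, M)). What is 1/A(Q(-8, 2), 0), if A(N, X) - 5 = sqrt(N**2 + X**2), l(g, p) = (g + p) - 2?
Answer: 1/117 ≈ 0.0085470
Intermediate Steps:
l(g, p) = -2 + g + p
Q(M, z) = (z + 2*M)*(-2 + M + z) (Q(M, z) = (M + (M + z))*(z + (-2 + 0 + M)) = (z + 2*M)*(z + (-2 + M)) = (z + 2*M)*(-2 + M + z))
A(N, X) = 5 + sqrt(N**2 + X**2)
1/A(Q(-8, 2), 0) = 1/(5 + sqrt((2**2 + 2*(-2 - 8) + 2*(-8)*2 + 2*(-8)*(-2 - 8))**2 + 0**2)) = 1/(5 + sqrt((4 + 2*(-10) - 32 + 2*(-8)*(-10))**2 + 0)) = 1/(5 + sqrt((4 - 20 - 32 + 160)**2 + 0)) = 1/(5 + sqrt(112**2 + 0)) = 1/(5 + sqrt(12544 + 0)) = 1/(5 + sqrt(12544)) = 1/(5 + 112) = 1/117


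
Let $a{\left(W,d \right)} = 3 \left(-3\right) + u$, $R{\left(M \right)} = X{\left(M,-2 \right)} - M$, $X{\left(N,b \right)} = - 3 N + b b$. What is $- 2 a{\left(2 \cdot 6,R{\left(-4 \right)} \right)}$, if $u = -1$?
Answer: $20$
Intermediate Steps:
$X{\left(N,b \right)} = b^{2} - 3 N$ ($X{\left(N,b \right)} = - 3 N + b^{2} = b^{2} - 3 N$)
$R{\left(M \right)} = 4 - 4 M$ ($R{\left(M \right)} = \left(\left(-2\right)^{2} - 3 M\right) - M = \left(4 - 3 M\right) - M = 4 - 4 M$)
$a{\left(W,d \right)} = -10$ ($a{\left(W,d \right)} = 3 \left(-3\right) - 1 = -9 - 1 = -10$)
$- 2 a{\left(2 \cdot 6,R{\left(-4 \right)} \right)} = \left(-2\right) \left(-10\right) = 20$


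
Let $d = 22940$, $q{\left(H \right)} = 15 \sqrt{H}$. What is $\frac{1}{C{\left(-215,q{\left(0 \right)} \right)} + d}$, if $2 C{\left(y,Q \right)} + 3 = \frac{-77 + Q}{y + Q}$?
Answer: $\frac{215}{4931816} \approx 4.3595 \cdot 10^{-5}$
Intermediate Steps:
$C{\left(y,Q \right)} = - \frac{3}{2} + \frac{-77 + Q}{2 \left(Q + y\right)}$ ($C{\left(y,Q \right)} = - \frac{3}{2} + \frac{\left(-77 + Q\right) \frac{1}{y + Q}}{2} = - \frac{3}{2} + \frac{\left(-77 + Q\right) \frac{1}{Q + y}}{2} = - \frac{3}{2} + \frac{\frac{1}{Q + y} \left(-77 + Q\right)}{2} = - \frac{3}{2} + \frac{-77 + Q}{2 \left(Q + y\right)}$)
$\frac{1}{C{\left(-215,q{\left(0 \right)} \right)} + d} = \frac{1}{\frac{- \frac{77}{2} - 15 \sqrt{0} - - \frac{645}{2}}{15 \sqrt{0} - 215} + 22940} = \frac{1}{\frac{- \frac{77}{2} - 15 \cdot 0 + \frac{645}{2}}{15 \cdot 0 - 215} + 22940} = \frac{1}{\frac{- \frac{77}{2} - 0 + \frac{645}{2}}{0 - 215} + 22940} = \frac{1}{\frac{- \frac{77}{2} + 0 + \frac{645}{2}}{-215} + 22940} = \frac{1}{\left(- \frac{1}{215}\right) 284 + 22940} = \frac{1}{- \frac{284}{215} + 22940} = \frac{1}{\frac{4931816}{215}} = \frac{215}{4931816}$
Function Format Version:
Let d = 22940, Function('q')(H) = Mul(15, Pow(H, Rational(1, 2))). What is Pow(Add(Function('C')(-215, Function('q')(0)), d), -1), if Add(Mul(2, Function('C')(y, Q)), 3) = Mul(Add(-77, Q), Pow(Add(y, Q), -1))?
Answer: Rational(215, 4931816) ≈ 4.3595e-5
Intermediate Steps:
Function('C')(y, Q) = Add(Rational(-3, 2), Mul(Rational(1, 2), Pow(Add(Q, y), -1), Add(-77, Q))) (Function('C')(y, Q) = Add(Rational(-3, 2), Mul(Rational(1, 2), Mul(Add(-77, Q), Pow(Add(y, Q), -1)))) = Add(Rational(-3, 2), Mul(Rational(1, 2), Mul(Add(-77, Q), Pow(Add(Q, y), -1)))) = Add(Rational(-3, 2), Mul(Rational(1, 2), Mul(Pow(Add(Q, y), -1), Add(-77, Q)))) = Add(Rational(-3, 2), Mul(Rational(1, 2), Pow(Add(Q, y), -1), Add(-77, Q))))
Pow(Add(Function('C')(-215, Function('q')(0)), d), -1) = Pow(Add(Mul(Pow(Add(Mul(15, Pow(0, Rational(1, 2))), -215), -1), Add(Rational(-77, 2), Mul(-1, Mul(15, Pow(0, Rational(1, 2)))), Mul(Rational(-3, 2), -215))), 22940), -1) = Pow(Add(Mul(Pow(Add(Mul(15, 0), -215), -1), Add(Rational(-77, 2), Mul(-1, Mul(15, 0)), Rational(645, 2))), 22940), -1) = Pow(Add(Mul(Pow(Add(0, -215), -1), Add(Rational(-77, 2), Mul(-1, 0), Rational(645, 2))), 22940), -1) = Pow(Add(Mul(Pow(-215, -1), Add(Rational(-77, 2), 0, Rational(645, 2))), 22940), -1) = Pow(Add(Mul(Rational(-1, 215), 284), 22940), -1) = Pow(Add(Rational(-284, 215), 22940), -1) = Pow(Rational(4931816, 215), -1) = Rational(215, 4931816)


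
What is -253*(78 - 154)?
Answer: 19228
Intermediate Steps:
-253*(78 - 154) = -253*(-76) = 19228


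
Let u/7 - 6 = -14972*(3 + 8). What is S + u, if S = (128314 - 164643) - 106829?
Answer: -1295960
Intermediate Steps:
u = -1152802 (u = 42 + 7*(-14972*(3 + 8)) = 42 + 7*(-14972*11) = 42 + 7*(-164692) = 42 - 1152844 = -1152802)
S = -143158 (S = -36329 - 106829 = -143158)
S + u = -143158 - 1152802 = -1295960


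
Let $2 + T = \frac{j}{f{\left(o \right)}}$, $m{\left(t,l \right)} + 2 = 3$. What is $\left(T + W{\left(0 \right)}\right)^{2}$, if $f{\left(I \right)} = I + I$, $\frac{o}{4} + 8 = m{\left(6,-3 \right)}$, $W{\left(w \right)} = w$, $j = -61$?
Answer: $\frac{2601}{3136} \approx 0.8294$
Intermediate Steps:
$m{\left(t,l \right)} = 1$ ($m{\left(t,l \right)} = -2 + 3 = 1$)
$o = -28$ ($o = -32 + 4 \cdot 1 = -32 + 4 = -28$)
$f{\left(I \right)} = 2 I$
$T = - \frac{51}{56}$ ($T = -2 - \frac{61}{2 \left(-28\right)} = -2 - \frac{61}{-56} = -2 - - \frac{61}{56} = -2 + \frac{61}{56} = - \frac{51}{56} \approx -0.91071$)
$\left(T + W{\left(0 \right)}\right)^{2} = \left(- \frac{51}{56} + 0\right)^{2} = \left(- \frac{51}{56}\right)^{2} = \frac{2601}{3136}$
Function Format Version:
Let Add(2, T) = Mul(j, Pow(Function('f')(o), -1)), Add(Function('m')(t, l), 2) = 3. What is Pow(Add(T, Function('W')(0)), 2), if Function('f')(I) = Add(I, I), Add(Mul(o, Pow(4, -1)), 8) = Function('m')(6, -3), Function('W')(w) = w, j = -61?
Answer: Rational(2601, 3136) ≈ 0.82940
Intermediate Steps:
Function('m')(t, l) = 1 (Function('m')(t, l) = Add(-2, 3) = 1)
o = -28 (o = Add(-32, Mul(4, 1)) = Add(-32, 4) = -28)
Function('f')(I) = Mul(2, I)
T = Rational(-51, 56) (T = Add(-2, Mul(-61, Pow(Mul(2, -28), -1))) = Add(-2, Mul(-61, Pow(-56, -1))) = Add(-2, Mul(-61, Rational(-1, 56))) = Add(-2, Rational(61, 56)) = Rational(-51, 56) ≈ -0.91071)
Pow(Add(T, Function('W')(0)), 2) = Pow(Add(Rational(-51, 56), 0), 2) = Pow(Rational(-51, 56), 2) = Rational(2601, 3136)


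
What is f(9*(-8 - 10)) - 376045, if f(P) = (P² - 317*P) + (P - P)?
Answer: -298447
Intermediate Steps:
f(P) = P² - 317*P (f(P) = (P² - 317*P) + 0 = P² - 317*P)
f(9*(-8 - 10)) - 376045 = (9*(-8 - 10))*(-317 + 9*(-8 - 10)) - 376045 = (9*(-18))*(-317 + 9*(-18)) - 376045 = -162*(-317 - 162) - 376045 = -162*(-479) - 376045 = 77598 - 376045 = -298447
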